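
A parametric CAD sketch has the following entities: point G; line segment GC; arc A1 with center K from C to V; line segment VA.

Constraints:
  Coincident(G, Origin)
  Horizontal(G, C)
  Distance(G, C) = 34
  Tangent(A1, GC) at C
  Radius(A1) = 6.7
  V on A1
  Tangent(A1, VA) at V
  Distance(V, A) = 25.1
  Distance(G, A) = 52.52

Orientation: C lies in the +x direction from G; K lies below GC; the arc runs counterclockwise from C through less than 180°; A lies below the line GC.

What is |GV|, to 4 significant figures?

30.22

G is at the origin; G and C share the same y with |GC| = 34.0 and C on the +x side, so C = (34.00, 0.000). A1 meets GC tangentially, so KC is at right angles to GC, so K = C + (0, -6.7) = (34.00, -6.700). Since KV ⟂ VA (tangency), |KA| = √(6.7² + 25.1²) = 25.98 regardless of where V sits on A1. So A lies on both circle(G, 52.52) and circle(K, 25.98); the below-GC intersection is A = (42.12, -31.38). V is the foot of the tangent from A: V = (28.39, -10.36).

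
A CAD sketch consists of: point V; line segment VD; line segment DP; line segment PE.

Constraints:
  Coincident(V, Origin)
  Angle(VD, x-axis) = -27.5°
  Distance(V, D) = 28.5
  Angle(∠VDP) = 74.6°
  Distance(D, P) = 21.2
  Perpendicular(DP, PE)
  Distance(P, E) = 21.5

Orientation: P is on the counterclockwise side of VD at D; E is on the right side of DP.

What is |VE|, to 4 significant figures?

50.84

∠VDP = 74.6°, so DP runs at -27.5° + (180° − 74.6°) = 77.90° from the x-axis; with |DP| = 21.2, P = D + 21.2·(cos 77.90°, sin 77.90°) = (29.72, 7.569). DP ⟂ PE; with |PE| = 21.5 on the right of DP, E = P + 21.5·(0.9778, -0.2096) = (50.75, 3.062). Then |VE| = |E − V| = 50.84.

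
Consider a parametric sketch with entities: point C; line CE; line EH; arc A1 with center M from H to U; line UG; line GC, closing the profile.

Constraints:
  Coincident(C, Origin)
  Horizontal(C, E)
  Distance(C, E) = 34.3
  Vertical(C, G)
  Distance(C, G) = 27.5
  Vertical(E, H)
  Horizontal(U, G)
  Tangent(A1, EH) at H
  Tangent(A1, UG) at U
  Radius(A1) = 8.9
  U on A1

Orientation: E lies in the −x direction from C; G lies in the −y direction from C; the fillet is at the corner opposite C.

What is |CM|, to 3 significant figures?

31.5

C is at the origin; C and E share the same y with |CE| = 34.3 and E on the −x side, so E = (-34.3, 0.00). CG is vertical with |CG| = 27.5 and G on the −y side, so G = (0.00, -27.5). The virtual corner opposite C is at (-34.3, -27.5). Tangency of A1 to EH means the radius MH is perpendicular to EH and A1 meets UG tangentially, so MU is at right angles to UG, with radius 8.9, so the center M sits 8.9 in from both sides at M = (-25.4, -18.6). Then |CM| = |M − C| = 31.5.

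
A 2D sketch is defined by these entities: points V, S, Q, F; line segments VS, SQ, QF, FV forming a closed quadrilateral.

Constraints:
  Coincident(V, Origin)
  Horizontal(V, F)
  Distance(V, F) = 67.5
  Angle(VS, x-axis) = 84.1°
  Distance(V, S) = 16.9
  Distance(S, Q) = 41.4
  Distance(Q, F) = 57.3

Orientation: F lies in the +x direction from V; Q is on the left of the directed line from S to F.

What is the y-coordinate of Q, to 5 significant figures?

45.014

Checks: |SQ| = 41.40 ✓; |QF| = 57.30 ✓.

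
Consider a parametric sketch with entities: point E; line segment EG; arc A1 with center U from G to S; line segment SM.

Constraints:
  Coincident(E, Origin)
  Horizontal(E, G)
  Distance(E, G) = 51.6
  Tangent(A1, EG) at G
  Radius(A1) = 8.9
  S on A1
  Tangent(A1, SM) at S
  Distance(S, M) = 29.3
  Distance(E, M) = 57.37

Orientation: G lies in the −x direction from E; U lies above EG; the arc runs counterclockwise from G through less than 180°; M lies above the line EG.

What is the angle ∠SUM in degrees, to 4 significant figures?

73.10°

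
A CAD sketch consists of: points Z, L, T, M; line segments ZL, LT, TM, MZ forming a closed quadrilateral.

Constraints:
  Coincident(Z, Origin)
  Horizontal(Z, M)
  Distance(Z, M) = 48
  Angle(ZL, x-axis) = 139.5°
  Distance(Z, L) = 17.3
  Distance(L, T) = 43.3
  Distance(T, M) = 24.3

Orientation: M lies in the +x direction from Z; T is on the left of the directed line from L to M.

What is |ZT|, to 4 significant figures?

33.96

Z is at the origin; ZM is horizontal with |ZM| = 48.0 and M in +x, so M = (48.0, 0). ZL runs at 139.5° with |ZL| = 17.3, so L = (-13.16, 11.24). T is determined by |LT| = 43.3 and |TM| = 24.3 together: it lies at the intersection of circle(L, 43.3) and circle(M, 24.3). With |LM| = 62.18, the foot of the radical line on LM is 41.42 from L and the perpendicular offset is √(43.3² − 41.42²) = 12.63. Taking the left-of-LM solution: T = (29.86, 16.17).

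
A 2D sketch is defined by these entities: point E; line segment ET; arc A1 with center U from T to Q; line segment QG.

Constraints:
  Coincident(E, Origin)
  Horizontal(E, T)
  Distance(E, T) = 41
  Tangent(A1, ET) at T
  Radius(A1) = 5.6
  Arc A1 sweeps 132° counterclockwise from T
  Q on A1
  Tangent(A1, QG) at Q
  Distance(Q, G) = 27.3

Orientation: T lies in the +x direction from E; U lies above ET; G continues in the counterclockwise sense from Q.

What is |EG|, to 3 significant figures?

40.0

E is at the origin; E and T share the same y with |ET| = 41.0 and T on the +x side, so T = (41.0, 0.00). A1 meets ET tangentially, so UT is at right angles to ET, so U = T + (0, 5.6) = (41.0, 5.60). On A1, T sits at bearing -90° from U; a 132° counterclockwise sweep puts Q at bearing 42°, so Q = U + 5.6·(cos 42°, sin 42°) = (45.2, 9.35). Tangency of A1 to QG means the radius UQ is perpendicular to QG, so QG runs along (−sin 42°, cos 42°); with |QG| = 27.3, G = (26.9, 29.6). Then |EG| = |G − E| = 40.0.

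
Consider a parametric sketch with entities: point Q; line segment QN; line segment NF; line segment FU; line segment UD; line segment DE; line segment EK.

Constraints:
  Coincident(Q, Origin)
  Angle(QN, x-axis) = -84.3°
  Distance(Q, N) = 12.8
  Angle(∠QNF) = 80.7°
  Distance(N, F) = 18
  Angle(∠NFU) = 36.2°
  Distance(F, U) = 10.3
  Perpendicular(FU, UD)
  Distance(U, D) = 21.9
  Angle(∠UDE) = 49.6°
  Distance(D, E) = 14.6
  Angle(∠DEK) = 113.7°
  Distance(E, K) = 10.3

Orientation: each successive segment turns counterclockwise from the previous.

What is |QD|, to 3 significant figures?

24.8

∠NFU = 36.2° gives FU at 159° from the x-axis; with |FU| = 10.3, U = (9.06, -4.35). The perpendicularity gives UD at right angles to FU, so UD runs at -111°; with |UD| = 21.9, D = (1.14, -24.8). Then |QD| = |D − Q| = 24.8.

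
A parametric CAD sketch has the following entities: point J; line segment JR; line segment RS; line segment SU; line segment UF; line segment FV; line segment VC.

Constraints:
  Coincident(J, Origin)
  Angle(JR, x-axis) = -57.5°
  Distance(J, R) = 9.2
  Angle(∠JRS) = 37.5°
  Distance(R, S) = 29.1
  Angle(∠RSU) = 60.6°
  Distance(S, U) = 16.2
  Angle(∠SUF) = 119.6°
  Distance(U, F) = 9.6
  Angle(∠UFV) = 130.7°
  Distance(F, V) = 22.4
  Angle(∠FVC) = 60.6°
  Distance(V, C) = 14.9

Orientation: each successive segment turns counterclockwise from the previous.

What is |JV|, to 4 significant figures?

13.37

∠SUF = 119.6° gives UF at -95.20° from the x-axis; with |UF| = 9.6, F = (-8.144, 4.977). ∠UFV = 130.7° gives FV at -45.90° from the x-axis; with |FV| = 22.4, V = (7.445, -11.11). Then |JV| = |V − J| = 13.37.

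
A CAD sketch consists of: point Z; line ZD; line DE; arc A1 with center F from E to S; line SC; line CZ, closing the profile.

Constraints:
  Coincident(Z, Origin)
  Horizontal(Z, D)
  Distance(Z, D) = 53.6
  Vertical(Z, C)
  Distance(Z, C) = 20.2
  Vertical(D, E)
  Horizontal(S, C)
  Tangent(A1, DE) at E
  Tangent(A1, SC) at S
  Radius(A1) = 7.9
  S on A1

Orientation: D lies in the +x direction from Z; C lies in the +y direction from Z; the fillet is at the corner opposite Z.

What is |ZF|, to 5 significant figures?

47.326

Z and C share the same x with |ZC| = 20.2 and C on the +y side, so C = (0.0000, 20.200). The virtual corner opposite Z is at (53.600, 20.200). Tangency of A1 to DE means the radius FE is perpendicular to DE and A1 meets SC tangentially, so FS is at right angles to SC, with radius 7.9, so the center F sits 7.9 in from both sides at F = (45.700, 12.300). Then |ZF| = |F − Z| = 47.326.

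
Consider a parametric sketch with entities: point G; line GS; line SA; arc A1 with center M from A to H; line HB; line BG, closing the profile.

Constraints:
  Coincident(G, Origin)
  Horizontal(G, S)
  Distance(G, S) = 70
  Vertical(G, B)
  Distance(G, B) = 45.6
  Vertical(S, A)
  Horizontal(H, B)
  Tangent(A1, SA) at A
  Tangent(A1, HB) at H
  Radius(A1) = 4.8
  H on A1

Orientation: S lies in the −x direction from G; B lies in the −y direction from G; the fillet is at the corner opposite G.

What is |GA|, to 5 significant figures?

81.022

G is at the origin; G and S share the same y with |GS| = 70.0 and S on the −x side, so S = (-70.000, 0.0000). G and B share the same x with |GB| = 45.6 and B on the −y side, so B = (0.0000, -45.600). The virtual corner opposite G is at (-70.000, -45.600). Since A1 is tangent to SA there, MA ⟂ SA and A1 meets HB tangentially, so MH is at right angles to HB, with radius 4.8, so the center M sits 4.8 in from both sides at M = (-65.200, -40.800). That places the tangent points at A = (-70.000, -40.800) on SA and H = (-65.200, -45.600) on HB. Then |GA| = |A − G| = 81.022.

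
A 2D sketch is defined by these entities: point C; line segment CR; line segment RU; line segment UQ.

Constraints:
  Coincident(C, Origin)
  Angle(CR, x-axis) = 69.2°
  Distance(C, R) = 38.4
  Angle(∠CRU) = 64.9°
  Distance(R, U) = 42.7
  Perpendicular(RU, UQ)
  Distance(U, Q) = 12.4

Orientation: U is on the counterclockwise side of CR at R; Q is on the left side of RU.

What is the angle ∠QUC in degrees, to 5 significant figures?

37.217°

C is at the origin; CR runs at 69.2° with length 38.4, so R = 38.4·(cos 69.2°, sin 69.2°) = (13.636, 35.897). ∠CRU = 64.9°, so RU runs at 69.2° + (180° − 64.9°) = 184.30° from the x-axis; with |RU| = 42.7, U = R + 42.7·(cos 184.30°, sin 184.30°) = (-28.944, 32.696). RU is perpendicular to UQ; with |UQ| = 12.4 on the left of RU, Q = U + 12.4·(0.074979, -0.99719) = (-28.014, 20.331). Then cos ∠QUC = UQ·UC / (|UQ||UC|), giving 37.217°.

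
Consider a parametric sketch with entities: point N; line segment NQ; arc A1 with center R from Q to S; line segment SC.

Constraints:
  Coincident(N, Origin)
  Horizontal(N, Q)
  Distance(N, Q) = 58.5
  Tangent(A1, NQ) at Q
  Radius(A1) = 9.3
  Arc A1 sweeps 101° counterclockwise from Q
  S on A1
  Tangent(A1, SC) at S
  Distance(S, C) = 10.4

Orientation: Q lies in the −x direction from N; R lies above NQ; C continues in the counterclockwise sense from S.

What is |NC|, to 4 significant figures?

55.59

N is at the origin; NQ is horizontal with |NQ| = 58.5 and Q on the −x side, so Q = (-58.50, 0.000). Since A1 is tangent to NQ there, RQ ⟂ NQ, so R = Q + (0, 9.3) = (-58.50, 9.300). On A1, Q sits at bearing -90° from R; a 101° counterclockwise sweep puts S at bearing 11°, so S = R + 9.3·(cos 11°, sin 11°) = (-49.37, 11.07). A1 meets SC tangentially, so RS is at right angles to SC, so SC runs along (−sin 11°, cos 11°); with |SC| = 10.4, C = (-51.36, 21.28). Then |NC| = |C − N| = 55.59.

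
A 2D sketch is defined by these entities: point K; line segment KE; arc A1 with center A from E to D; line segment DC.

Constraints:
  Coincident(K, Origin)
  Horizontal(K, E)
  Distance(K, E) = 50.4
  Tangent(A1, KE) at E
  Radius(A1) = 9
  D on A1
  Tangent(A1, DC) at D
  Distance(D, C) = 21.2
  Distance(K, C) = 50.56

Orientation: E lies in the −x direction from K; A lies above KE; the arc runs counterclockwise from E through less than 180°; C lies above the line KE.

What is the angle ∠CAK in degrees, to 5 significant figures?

75.379°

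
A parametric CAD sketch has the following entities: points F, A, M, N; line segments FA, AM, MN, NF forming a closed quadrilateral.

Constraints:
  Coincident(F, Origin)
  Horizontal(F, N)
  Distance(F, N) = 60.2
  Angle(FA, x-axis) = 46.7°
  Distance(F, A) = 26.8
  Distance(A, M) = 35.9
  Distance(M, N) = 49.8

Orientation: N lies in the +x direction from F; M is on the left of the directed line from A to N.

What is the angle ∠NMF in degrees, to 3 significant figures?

63.5°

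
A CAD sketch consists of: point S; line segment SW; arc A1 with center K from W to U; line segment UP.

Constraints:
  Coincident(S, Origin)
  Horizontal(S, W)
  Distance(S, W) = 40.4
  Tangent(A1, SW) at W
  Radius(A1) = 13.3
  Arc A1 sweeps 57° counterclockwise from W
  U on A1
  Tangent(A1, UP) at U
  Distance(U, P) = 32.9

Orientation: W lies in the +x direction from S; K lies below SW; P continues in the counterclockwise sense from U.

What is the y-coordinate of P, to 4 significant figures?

-33.65

S is at the origin; S and W share the same y with |SW| = 40.4 and W on the +x side, so W = (40.40, 0.000). Since A1 is tangent to SW there, KW ⟂ SW, so K = W + (0, -13.3) = (40.40, -13.30). On A1, W sits at bearing 90° from K; a 57° counterclockwise sweep puts U at bearing 147°, so U = K + 13.3·(cos 147°, sin 147°) = (29.25, -6.056). The tangent condition forces KU to be normal to UP, so UP runs along (−sin 147°, cos 147°); with |UP| = 32.9, P = (11.33, -33.65). So P.y = -33.65.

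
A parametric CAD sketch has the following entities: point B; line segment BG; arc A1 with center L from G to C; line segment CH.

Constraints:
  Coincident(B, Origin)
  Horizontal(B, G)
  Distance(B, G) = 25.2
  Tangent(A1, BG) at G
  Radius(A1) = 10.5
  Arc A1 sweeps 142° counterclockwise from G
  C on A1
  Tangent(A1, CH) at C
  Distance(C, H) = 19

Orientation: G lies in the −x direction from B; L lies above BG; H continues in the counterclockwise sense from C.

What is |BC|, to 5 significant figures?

26.523

B is at the origin; B and G share the same y with |BG| = 25.2 and G on the −x side, so G = (-25.200, 0.0000). The tangent condition forces LG to be normal to BG, so L = G + (0, 10.5) = (-25.200, 10.500). On A1, G sits at bearing -90° from L; a 142° counterclockwise sweep puts C at bearing 52°, so C = L + 10.5·(cos 52°, sin 52°) = (-18.736, 18.774). Then |BC| = |C − B| = 26.523.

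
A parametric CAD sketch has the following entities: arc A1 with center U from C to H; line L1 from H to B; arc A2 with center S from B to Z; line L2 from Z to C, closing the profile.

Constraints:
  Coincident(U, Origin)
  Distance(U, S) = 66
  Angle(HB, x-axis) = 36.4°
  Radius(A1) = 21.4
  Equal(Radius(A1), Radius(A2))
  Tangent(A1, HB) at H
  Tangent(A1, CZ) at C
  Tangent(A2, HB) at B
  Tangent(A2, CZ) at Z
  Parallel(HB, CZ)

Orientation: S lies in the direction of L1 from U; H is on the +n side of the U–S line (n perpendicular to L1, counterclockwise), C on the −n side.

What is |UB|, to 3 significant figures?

69.4

The slot axis is L1's direction at 36.4°, so u = (cos 36.4°, sin 36.4°) = (0.805, 0.593) and n = (−sin 36.4°, cos 36.4°) = (-0.593, 0.805). U is at the origin and S lies 66.0 along u from U, so S = 66.0·u = (53.1, 39.2). Tangency of A1 to both parallel lines with radius 21.4 puts H and C at U ± 21.4·n: H = (-12.7, 17.2), C = (12.7, -17.2). Equal radii place B and Z the same way about S: B = S + 21.4·n = (40.4, 56.4), Z = S − 21.4·n = (65.8, 21.9). Then |UB| = |B − U| = 69.4.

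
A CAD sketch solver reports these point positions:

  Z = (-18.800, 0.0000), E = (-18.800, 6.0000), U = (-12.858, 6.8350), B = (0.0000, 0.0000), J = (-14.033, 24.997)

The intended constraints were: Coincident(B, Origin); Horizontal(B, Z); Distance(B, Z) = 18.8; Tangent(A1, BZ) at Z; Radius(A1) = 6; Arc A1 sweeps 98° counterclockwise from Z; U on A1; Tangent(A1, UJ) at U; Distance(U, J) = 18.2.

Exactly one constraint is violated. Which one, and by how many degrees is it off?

Tangent(A1, UJ) at U — off by 4.30°.

B = (0.00, 0.00) ✓; B.y = 0.00, Z.y = 0.00 ✓; |BZ| = 18.80 ✓; ∠(EZ, ZB) = 90.00° ✓; |EZ| = 6.000 ✓; bearing(E→U) − bearing(E→Z) = 98.00° ✓; |EU| = 6.000 ✓; ∠(EU, UJ) = 94.30° ✗; |UJ| = 18.20 ✓.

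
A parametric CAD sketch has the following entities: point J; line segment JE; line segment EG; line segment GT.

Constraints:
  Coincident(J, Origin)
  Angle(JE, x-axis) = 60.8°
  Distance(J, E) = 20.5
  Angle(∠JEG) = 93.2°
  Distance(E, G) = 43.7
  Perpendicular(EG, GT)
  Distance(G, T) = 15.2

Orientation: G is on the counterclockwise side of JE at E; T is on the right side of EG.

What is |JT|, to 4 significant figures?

57.30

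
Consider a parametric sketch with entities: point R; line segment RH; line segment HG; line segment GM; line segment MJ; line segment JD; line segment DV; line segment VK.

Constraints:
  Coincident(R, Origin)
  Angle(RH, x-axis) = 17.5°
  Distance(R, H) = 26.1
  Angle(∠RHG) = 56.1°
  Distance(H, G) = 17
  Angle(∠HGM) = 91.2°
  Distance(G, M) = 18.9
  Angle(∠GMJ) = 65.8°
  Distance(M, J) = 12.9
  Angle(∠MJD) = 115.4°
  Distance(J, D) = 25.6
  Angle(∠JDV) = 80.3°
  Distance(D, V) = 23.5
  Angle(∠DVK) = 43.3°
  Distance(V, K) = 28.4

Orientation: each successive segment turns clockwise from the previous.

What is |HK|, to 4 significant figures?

9.284

R is at the origin; RH runs at 17.5° with length 26.1, so H = (24.89, 7.848). ∠RHG = 56.1° gives HG at -106.4° from the x-axis; with |HG| = 17.0, G = (20.09, -8.460). ∠HGM = 91.2° gives GM at 164.8° from the x-axis; with |GM| = 18.9, M = (1.853, -3.505). ∠GMJ = 65.8° gives MJ at 50.60° from the x-axis; with |MJ| = 12.9, J = (10.04, 6.464). ∠MJD = 115.4° gives JD at -14.00° from the x-axis; with |JD| = 25.6, D = (34.88, 0.2705). ∠JDV = 80.3° gives DV at -113.7° from the x-axis; with |DV| = 23.5, V = (25.44, -21.25). ∠DVK = 43.3° gives VK at 109.6° from the x-axis; with |VK| = 28.4, K = (15.91, 5.507). Then |HK| = |K − H| = 9.284.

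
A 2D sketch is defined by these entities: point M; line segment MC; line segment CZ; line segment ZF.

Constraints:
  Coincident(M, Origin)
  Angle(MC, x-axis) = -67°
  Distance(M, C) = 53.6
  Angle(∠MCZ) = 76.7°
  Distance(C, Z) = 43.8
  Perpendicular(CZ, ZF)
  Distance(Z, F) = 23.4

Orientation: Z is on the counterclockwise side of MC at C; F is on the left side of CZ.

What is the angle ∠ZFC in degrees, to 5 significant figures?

61.887°

M is at the origin; MC runs at -67.0° with length 53.6, so C = 53.6·(cos -67.0°, sin -67.0°) = (20.943, -49.339). ∠MCZ = 76.7°, so CZ runs at -67.0° + (180° − 76.7°) = 36.300° from the x-axis; with |CZ| = 43.8, Z = C + 43.8·(cos 36.300°, sin 36.300°) = (56.243, -23.409). CZ is perpendicular to ZF; with |ZF| = 23.4 on the left of CZ, F = Z + 23.4·(-0.59201, 0.80593) = (42.390, -4.5502). Then cos ∠ZFC = FZ·FC / (|FZ||FC|), giving 61.887°.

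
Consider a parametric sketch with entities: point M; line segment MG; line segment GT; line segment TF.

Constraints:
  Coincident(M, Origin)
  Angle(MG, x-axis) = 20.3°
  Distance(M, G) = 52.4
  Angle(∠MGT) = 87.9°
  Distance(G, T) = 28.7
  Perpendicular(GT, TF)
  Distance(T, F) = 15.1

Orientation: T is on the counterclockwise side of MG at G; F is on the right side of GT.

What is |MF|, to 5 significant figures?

72.586

∠MGT = 87.9°, so GT runs at 20.3° + (180° − 87.9°) = 112.40° from the x-axis; with |GT| = 28.7, T = G + 28.7·(cos 112.40°, sin 112.40°) = (38.209, 44.714). The perpendicularity gives TF at right angles to GT; with |TF| = 15.1 on the right of GT, F = T + 15.1·(0.92455, 0.38107) = (52.169, 50.468). Then |MF| = |F − M| = 72.586.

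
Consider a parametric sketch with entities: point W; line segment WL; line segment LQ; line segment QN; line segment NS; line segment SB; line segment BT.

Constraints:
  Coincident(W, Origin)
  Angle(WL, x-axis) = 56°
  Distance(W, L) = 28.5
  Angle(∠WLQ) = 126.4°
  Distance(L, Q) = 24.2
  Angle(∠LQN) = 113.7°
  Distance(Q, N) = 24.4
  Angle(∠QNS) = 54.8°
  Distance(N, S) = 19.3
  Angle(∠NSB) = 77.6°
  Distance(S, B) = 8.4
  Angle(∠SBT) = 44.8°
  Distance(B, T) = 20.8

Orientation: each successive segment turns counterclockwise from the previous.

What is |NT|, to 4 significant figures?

11.31

W is at the origin; WL runs at 56.0° with length 28.5, so L = (15.94, 23.63). ∠WLQ = 126.4° gives LQ at 109.6° from the x-axis; with |LQ| = 24.2, Q = (7.819, 46.43). ∠LQN = 113.7° gives QN at 175.9° from the x-axis; with |QN| = 24.4, N = (-16.52, 48.17). ∠QNS = 54.8° gives NS at -58.90° from the x-axis; with |NS| = 19.3, S = (-6.549, 31.64). ∠NSB = 77.6° gives SB at 43.50° from the x-axis; with |SB| = 8.4, B = (-0.4562, 37.43). ∠SBT = 44.8° gives BT at 178.7° from the x-axis; with |BT| = 20.8, T = (-21.25, 37.90). Then |NT| = |T − N| = 11.31.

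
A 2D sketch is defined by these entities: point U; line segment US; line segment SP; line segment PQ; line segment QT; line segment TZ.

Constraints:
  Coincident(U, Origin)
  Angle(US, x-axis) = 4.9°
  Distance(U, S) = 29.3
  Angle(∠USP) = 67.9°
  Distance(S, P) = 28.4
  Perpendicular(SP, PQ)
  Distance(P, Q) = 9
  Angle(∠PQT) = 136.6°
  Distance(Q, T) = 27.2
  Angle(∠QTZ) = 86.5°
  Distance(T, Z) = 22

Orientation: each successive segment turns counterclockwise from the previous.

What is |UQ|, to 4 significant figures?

25.13

U is at the origin; US runs at 4.9° with length 29.3, so S = (29.19, 2.503). ∠USP = 67.9° gives SP at 117.0° from the x-axis; with |SP| = 28.4, P = (16.30, 27.81). SP ⟂ PQ, so PQ runs at -153.0°; with |PQ| = 9.0, Q = (8.281, 23.72). Then |UQ| = |Q − U| = 25.13.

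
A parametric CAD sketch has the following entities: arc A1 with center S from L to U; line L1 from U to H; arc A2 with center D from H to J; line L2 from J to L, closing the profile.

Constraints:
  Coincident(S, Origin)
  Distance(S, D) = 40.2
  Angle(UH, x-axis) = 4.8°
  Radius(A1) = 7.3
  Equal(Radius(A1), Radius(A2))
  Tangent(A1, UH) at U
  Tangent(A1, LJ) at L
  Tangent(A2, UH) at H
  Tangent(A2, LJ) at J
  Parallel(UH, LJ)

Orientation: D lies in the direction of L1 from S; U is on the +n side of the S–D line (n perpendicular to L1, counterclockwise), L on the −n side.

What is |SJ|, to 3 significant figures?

40.9

Tangency of A1 to both parallel lines with radius 7.3 puts U and L at S ± 7.3·n: U = (-0.611, 7.27), L = (0.611, -7.27). Equal radii place H and J the same way about D: H = D + 7.3·n = (39.4, 10.6), J = D − 7.3·n = (40.7, -3.91). Then |SJ| = |J − S| = 40.9.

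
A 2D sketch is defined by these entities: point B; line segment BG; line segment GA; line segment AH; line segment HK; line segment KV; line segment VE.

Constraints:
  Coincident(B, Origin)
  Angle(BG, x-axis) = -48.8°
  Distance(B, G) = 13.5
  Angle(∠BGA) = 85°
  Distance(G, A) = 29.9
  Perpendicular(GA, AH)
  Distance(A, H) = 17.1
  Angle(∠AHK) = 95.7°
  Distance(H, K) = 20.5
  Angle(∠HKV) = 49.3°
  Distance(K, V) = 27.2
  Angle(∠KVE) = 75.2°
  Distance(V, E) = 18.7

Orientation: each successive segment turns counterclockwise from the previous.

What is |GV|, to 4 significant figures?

25.30

B is at the origin; BG runs at -48.8° with length 13.5, so G = (8.892, -10.16). ∠BGA = 85.0° gives GA at 46.20° from the x-axis; with |GA| = 29.9, A = (29.59, 11.42). The perpendicularity gives AH at right angles to GA, so AH runs at 136.2°; with |AH| = 17.1, H = (17.25, 23.26). ∠AHK = 95.7° gives HK at -139.5° from the x-axis; with |HK| = 20.5, K = (1.657, 9.945). ∠HKV = 49.3° gives KV at -8.800° from the x-axis; with |KV| = 27.2, V = (28.54, 5.784). Then |GV| = |V − G| = 25.30.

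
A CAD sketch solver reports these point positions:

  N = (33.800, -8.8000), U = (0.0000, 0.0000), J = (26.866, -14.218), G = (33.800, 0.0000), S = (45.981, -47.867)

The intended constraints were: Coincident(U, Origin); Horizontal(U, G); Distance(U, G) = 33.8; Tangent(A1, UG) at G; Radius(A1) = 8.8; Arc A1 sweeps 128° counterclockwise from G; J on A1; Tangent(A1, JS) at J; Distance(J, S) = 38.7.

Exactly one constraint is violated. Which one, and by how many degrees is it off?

Tangent(A1, JS) at J — off by 8.40°.

U = (0.00, 0.00) ✓; U.y = 0.00, G.y = 0.00 ✓; |UG| = 33.80 ✓; ∠(NG, GU) = 90.00° ✓; |NG| = 8.800 ✓; bearing(N→J) − bearing(N→G) = 128.0° ✓; |NJ| = 8.800 ✓; ∠(NJ, JS) = 98.40° ✗; |JS| = 38.70 ✓.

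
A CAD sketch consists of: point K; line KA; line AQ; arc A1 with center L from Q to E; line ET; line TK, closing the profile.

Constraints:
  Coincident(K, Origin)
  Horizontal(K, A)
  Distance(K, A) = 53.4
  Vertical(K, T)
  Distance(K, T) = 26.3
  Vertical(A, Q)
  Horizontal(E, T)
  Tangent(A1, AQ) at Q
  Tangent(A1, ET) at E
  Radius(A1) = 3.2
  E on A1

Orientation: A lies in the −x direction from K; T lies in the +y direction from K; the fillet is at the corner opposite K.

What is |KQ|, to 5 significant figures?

58.182

K is at the origin; K and A share the same y with |KA| = 53.4 and A on the −x side, so A = (-53.400, 0.0000). K and T share the same x with |KT| = 26.3 and T on the +y side, so T = (0.0000, 26.300). The virtual corner opposite K is at (-53.400, 26.300). Since A1 is tangent to AQ there, LQ ⟂ AQ and tangency of A1 to ET means the radius LE is perpendicular to ET, with radius 3.2, so the center L sits 3.2 in from both sides at L = (-50.200, 23.100). That places the tangent points at Q = (-53.400, 23.100) on AQ and E = (-50.200, 26.300) on ET. Then |KQ| = |Q − K| = 58.182.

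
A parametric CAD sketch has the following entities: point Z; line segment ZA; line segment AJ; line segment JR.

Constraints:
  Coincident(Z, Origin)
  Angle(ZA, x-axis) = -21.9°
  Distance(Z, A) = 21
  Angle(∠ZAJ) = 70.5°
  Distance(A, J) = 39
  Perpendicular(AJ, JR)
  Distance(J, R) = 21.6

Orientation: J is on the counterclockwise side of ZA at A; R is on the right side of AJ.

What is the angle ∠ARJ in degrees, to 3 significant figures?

61.0°

Z is at the origin; ZA runs at -21.9° with length 21.0, so A = 21.0·(cos -21.9°, sin -21.9°) = (19.5, -7.83). ∠ZAJ = 70.5°, so AJ runs at -21.9° + (180° − 70.5°) = 87.6° from the x-axis; with |AJ| = 39.0, J = A + 39.0·(cos 87.6°, sin 87.6°) = (21.1, 31.1). The perpendicularity gives JR at right angles to AJ; with |JR| = 21.6 on the right of AJ, R = J + 21.6·(0.999, -0.0419) = (42.7, 30.2). Then cos ∠ARJ = RA·RJ / (|RA||RJ|), giving 61.0°.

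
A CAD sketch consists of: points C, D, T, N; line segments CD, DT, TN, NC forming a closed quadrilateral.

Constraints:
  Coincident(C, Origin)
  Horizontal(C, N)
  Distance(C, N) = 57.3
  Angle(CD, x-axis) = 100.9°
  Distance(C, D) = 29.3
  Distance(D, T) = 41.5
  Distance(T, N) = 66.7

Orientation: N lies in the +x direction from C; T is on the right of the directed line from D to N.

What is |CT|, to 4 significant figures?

15.07

Checks: |DT| = 41.50 ✓; |TN| = 66.70 ✓.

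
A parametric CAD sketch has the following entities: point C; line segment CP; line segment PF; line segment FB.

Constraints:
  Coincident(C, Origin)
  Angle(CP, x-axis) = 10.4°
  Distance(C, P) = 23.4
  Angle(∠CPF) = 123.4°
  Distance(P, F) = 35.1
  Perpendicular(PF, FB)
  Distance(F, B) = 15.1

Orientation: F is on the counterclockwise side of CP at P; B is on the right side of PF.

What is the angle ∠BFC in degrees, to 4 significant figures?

112.2°

C is at the origin; CP runs at 10.4° with length 23.4, so P = 23.4·(cos 10.4°, sin 10.4°) = (23.02, 4.224). ∠CPF = 123.4°, so PF runs at 10.4° + (180° − 123.4°) = 67.00° from the x-axis; with |PF| = 35.1, F = P + 35.1·(cos 67.00°, sin 67.00°) = (36.73, 36.53). PF ⟂ FB; with |FB| = 15.1 on the right of PF, B = F + 15.1·(0.9205, -0.3907) = (50.63, 30.63). Then cos ∠BFC = FB·FC / (|FB||FC|), giving 112.2°.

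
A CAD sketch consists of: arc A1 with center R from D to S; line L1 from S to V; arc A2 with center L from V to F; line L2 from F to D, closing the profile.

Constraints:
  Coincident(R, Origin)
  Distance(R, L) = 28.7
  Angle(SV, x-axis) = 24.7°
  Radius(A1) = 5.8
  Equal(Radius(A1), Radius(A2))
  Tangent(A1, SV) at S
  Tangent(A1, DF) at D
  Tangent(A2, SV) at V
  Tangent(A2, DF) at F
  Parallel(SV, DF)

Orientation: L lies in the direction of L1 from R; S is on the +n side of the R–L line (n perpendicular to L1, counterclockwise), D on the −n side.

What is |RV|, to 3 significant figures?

29.3

The slot axis is L1's direction at 24.7°, so u = (cos 24.7°, sin 24.7°) = (0.909, 0.418) and n = (−sin 24.7°, cos 24.7°) = (-0.418, 0.909). R is at the origin and L lies 28.7 along u from R, so L = 28.7·u = (26.1, 12.0). Tangency of A1 to both parallel lines with radius 5.8 puts S and D at R ± 5.8·n: S = (-2.42, 5.27), D = (2.42, -5.27). Equal radii place V and F the same way about L: V = L + 5.8·n = (23.7, 17.3), F = L − 5.8·n = (28.5, 6.72). Then |RV| = |V − R| = 29.3.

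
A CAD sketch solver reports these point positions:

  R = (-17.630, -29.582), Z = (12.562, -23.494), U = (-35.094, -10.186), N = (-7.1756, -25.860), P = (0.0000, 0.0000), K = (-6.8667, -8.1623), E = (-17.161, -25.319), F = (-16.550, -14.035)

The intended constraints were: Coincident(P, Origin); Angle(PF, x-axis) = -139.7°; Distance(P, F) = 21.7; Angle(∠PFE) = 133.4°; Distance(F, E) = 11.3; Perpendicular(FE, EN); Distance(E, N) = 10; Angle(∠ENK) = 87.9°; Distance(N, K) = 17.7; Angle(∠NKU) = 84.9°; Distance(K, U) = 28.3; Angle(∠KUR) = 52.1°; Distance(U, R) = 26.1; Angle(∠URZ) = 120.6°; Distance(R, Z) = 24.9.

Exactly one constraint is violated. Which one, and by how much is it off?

Distance(R, Z) = 24.9 — off by 5.90.

P = (0.00, 0.00) ✓; PF at -139.7° ✓; |PF| = 21.70 ✓; ∠PFE = 133.4° ✓; |FE| = 11.30 ✓; ∠(FE, EN) = 90.00° ✓; |EN| = 10.00 ✓; ∠ENK = 87.90° ✓; |NK| = 17.70 ✓; ∠NKU = 84.90° ✓; |KU| = 28.30 ✓; ∠KUR = 52.10° ✓; |UR| = 26.10 ✓; ∠URZ = 120.6° ✓; |RZ| = 30.80 ✗.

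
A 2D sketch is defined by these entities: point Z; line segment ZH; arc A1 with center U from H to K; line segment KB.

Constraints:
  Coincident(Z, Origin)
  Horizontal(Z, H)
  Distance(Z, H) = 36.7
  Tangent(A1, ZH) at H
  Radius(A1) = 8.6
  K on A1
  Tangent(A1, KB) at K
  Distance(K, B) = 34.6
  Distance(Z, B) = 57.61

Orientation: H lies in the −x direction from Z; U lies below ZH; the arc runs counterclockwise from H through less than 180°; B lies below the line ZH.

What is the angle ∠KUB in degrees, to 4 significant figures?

76.04°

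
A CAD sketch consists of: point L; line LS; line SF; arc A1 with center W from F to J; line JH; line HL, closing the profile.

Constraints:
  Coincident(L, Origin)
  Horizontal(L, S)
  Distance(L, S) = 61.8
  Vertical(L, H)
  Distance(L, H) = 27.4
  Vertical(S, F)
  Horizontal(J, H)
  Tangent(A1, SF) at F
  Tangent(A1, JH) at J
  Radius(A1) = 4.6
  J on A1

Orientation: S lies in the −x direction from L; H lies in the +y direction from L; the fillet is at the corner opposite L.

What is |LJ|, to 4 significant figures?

63.42

L is at the origin; L and S share the same y with |LS| = 61.8 and S on the −x side, so S = (-61.80, 0.000). LH is vertical with |LH| = 27.4 and H on the +y side, so H = (0.000, 27.40). The virtual corner opposite L is at (-61.80, 27.40). Tangency of A1 to SF means the radius WF is perpendicular to SF and tangency of A1 to JH means the radius WJ is perpendicular to JH, with radius 4.6, so the center W sits 4.6 in from both sides at W = (-57.20, 22.80). That places the tangent points at F = (-61.80, 22.80) on SF and J = (-57.20, 27.40) on JH. Then |LJ| = |J − L| = 63.42.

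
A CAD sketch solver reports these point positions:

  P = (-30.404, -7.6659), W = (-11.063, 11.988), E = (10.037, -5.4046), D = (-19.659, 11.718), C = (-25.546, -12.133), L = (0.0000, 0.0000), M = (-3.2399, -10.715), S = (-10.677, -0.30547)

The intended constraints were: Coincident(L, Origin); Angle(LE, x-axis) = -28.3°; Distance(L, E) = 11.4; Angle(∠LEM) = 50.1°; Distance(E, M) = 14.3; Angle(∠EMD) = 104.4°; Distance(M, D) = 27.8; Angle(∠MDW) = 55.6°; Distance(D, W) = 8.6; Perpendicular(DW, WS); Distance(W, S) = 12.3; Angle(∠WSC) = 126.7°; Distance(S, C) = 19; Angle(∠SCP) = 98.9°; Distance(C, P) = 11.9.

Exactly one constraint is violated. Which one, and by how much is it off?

Distance(C, P) = 11.9 — off by 5.30.

L = (0.00, 0.00) ✓; LE at -28.30° ✓; |LE| = 11.40 ✓; ∠LEM = 50.10° ✓; |EM| = 14.30 ✓; ∠EMD = 104.4° ✓; |MD| = 27.80 ✓; ∠MDW = 55.60° ✓; |DW| = 8.600 ✓; ∠(DW, WS) = 90.00° ✓; |WS| = 12.30 ✓; ∠WSC = 126.7° ✓; |SC| = 19.00 ✓; ∠SCP = 98.90° ✓; |CP| = 6.600 ✗.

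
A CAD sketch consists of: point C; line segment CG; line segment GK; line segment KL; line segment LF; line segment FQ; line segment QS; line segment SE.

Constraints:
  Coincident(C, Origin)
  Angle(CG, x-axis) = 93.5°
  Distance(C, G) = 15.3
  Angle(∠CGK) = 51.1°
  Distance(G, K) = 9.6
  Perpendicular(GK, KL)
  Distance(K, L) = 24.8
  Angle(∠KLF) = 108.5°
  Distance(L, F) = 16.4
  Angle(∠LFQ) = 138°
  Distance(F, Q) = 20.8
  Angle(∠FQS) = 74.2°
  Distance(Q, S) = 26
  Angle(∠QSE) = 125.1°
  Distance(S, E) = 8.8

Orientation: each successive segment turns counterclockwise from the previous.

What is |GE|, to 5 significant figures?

2.2450

C is at the origin; CG runs at 93.5° with length 15.3, so G = (-0.93404, 15.271). ∠CGK = 51.1° gives GK at -137.60° from the x-axis; with |GK| = 9.6, K = (-8.0232, 8.7982). GK ⟂ KL, so KL runs at -47.600°; with |KL| = 24.8, L = (8.6995, -9.5155). ∠KLF = 108.5° gives LF at 23.900° from the x-axis; with |LF| = 16.4, F = (23.693, -2.8712). ∠LFQ = 138.0° gives FQ at 65.900° from the x-axis; with |FQ| = 20.8, Q = (32.187, 16.116). ∠FQS = 74.2° gives QS at 171.70° from the x-axis; with |QS| = 26.0, S = (6.4589, 19.869). ∠QSE = 125.1° gives SE at -133.40° from the x-axis; with |SE| = 8.8, E = (0.41248, 13.475). Then |GE| = |E − G| = 2.2450.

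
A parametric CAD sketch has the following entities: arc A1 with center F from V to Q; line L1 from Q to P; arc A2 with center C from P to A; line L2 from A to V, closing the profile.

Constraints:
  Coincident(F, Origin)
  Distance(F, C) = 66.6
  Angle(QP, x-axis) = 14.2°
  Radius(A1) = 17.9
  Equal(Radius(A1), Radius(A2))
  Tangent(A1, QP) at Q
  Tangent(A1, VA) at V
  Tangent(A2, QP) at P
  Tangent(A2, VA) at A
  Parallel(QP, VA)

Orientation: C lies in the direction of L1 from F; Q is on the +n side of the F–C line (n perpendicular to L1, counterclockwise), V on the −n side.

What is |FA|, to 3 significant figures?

69.0

The slot axis is L1's direction at 14.2°, so u = (cos 14.2°, sin 14.2°) = (0.969, 0.245) and n = (−sin 14.2°, cos 14.2°) = (-0.245, 0.969). F is at the origin and C lies 66.6 along u from F, so C = 66.6·u = (64.6, 16.3). Tangency of A1 to both parallel lines with radius 17.9 puts Q and V at F ± 17.9·n: Q = (-4.39, 17.4), V = (4.39, -17.4). Equal radii place P and A the same way about C: P = C + 17.9·n = (60.2, 33.7), A = C − 17.9·n = (69.0, -1.02). Then |FA| = |A − F| = 69.0.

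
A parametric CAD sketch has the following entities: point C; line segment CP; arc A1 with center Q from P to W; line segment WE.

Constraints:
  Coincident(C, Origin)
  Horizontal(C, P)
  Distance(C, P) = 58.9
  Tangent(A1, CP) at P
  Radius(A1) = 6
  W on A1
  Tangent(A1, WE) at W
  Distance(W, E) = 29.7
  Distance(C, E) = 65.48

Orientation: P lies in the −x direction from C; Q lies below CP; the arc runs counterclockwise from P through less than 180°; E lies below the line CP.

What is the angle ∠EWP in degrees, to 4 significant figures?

125.3°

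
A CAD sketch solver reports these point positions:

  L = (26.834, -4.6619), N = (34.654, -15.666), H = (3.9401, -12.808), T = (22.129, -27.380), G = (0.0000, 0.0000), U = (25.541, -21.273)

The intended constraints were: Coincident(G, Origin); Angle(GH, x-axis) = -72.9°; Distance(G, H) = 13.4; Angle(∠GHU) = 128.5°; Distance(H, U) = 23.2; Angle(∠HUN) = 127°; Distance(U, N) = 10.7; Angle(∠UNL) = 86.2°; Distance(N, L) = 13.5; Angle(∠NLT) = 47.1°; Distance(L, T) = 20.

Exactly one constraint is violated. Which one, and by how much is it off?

Distance(L, T) = 20 — off by 3.20.

G = (0.00, 0.00) ✓; GH at -72.90° ✓; |GH| = 13.40 ✓; ∠GHU = 128.5° ✓; |HU| = 23.20 ✓; ∠HUN = 127.0° ✓; |UN| = 10.70 ✓; ∠UNL = 86.20° ✓; |NL| = 13.50 ✓; ∠NLT = 47.10° ✓; |LT| = 23.20 ✗.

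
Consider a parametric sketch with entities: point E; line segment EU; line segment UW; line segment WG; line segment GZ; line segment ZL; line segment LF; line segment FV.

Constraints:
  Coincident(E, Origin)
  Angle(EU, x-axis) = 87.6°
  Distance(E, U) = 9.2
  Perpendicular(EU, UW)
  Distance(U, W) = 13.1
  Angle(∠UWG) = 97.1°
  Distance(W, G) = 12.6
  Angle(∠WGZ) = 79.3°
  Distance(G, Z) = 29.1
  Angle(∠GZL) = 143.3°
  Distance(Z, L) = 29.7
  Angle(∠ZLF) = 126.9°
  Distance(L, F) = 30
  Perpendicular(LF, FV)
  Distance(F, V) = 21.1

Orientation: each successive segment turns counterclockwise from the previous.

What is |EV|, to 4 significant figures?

48.55

E is at the origin; EU runs at 87.6° with length 9.2, so U = (0.3853, 9.192). EU is perpendicular to UW, so UW runs at 177.6°; with |UW| = 13.1, W = (-12.70, 9.741). ∠UWG = 97.1° gives WG at -99.50° from the x-axis; with |WG| = 12.6, G = (-14.78, -2.687). ∠WGZ = 79.3° gives GZ at 1.200° from the x-axis; with |GZ| = 29.1, Z = (14.31, -2.077). ∠GZL = 143.3° gives ZL at 37.90° from the x-axis; with |ZL| = 29.7, L = (37.75, 16.17). ∠ZLF = 126.9° gives LF at 91.00° from the x-axis; with |LF| = 30.0, F = (37.22, 46.16). The perpendicularity gives FV at right angles to LF, so FV runs at -179.0°; with |FV| = 21.1, V = (16.13, 45.79). Then |EV| = |V − E| = 48.55.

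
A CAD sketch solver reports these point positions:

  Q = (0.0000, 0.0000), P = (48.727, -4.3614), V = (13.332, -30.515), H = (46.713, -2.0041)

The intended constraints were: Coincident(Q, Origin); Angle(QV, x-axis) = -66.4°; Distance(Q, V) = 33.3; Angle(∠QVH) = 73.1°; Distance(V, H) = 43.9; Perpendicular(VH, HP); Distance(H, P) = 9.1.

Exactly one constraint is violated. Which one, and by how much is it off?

Distance(H, P) = 9.1 — off by 6.00.

Q = (0.00, 0.00) ✓; QV at -66.40° ✓; |QV| = 33.30 ✓; ∠QVH = 73.10° ✓; |VH| = 43.90 ✓; ∠(VH, HP) = 89.99° ✓; |HP| = 3.100 ✗.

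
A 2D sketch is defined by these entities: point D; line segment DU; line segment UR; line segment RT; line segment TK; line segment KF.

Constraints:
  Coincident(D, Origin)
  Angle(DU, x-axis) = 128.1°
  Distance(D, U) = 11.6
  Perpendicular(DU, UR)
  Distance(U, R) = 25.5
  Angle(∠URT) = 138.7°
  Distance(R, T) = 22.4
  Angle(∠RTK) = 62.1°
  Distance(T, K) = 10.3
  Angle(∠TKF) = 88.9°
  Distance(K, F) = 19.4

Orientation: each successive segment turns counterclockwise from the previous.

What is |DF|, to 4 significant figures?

28.55

D is at the origin; DU runs at 128.1° with length 11.6, so U = (-7.158, 9.128). The perpendicularity gives UR at right angles to DU, so UR runs at -141.9°; with |UR| = 25.5, R = (-27.22, -6.606). ∠URT = 138.7° gives RT at -100.6° from the x-axis; with |RT| = 22.4, T = (-31.34, -28.62). ∠RTK = 62.1° gives TK at 17.30° from the x-axis; with |TK| = 10.3, K = (-21.51, -25.56). ∠TKF = 88.9° gives KF at 108.4° from the x-axis; with |KF| = 19.4, F = (-27.63, -7.153). Then |DF| = |F − D| = 28.55.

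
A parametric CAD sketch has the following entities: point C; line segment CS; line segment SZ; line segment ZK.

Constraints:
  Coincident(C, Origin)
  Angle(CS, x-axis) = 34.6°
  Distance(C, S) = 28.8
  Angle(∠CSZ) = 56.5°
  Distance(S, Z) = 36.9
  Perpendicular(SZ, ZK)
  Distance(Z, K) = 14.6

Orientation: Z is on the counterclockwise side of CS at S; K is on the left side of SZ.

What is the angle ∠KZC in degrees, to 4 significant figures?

41.17°

∠CSZ = 56.5°, so SZ runs at 34.6° + (180° − 56.5°) = 158.1° from the x-axis; with |SZ| = 36.9, Z = S + 36.9·(cos 158.1°, sin 158.1°) = (-10.53, 30.12). SZ ⟂ ZK; with |ZK| = 14.6 on the left of SZ, K = Z + 14.6·(-0.3730, -0.9278) = (-15.98, 16.57). Then cos ∠KZC = ZK·ZC / (|ZK||ZC|), giving 41.17°.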